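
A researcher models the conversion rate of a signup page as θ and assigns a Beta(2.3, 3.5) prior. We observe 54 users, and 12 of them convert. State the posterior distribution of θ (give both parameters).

Posterior: Beta(14.3, 45.5)

Observing 12 successes and 42 failures updates Beta(2.3, 3.5) by adding the success and failure counts to the two shape parameters: α = 2.3+12 = 14.3, β = 3.5+42 = 45.5.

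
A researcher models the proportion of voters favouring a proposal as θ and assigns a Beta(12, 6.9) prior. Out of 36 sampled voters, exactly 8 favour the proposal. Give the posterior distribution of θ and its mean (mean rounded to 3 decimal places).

Posterior: Beta(20, 34.9); mean ≈ 0.364

Observing 8 successes and 28 failures updates Beta(12, 6.9) by adding the success and failure counts to the two shape parameters: α = 12+8 = 20, β = 6.9+28 = 34.9.
E[θ | data] = 20/(20+34.9) = 0.364.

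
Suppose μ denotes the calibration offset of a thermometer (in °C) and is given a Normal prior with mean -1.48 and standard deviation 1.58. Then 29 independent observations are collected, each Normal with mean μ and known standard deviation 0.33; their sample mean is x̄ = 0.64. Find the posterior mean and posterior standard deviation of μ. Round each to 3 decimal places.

With known σ, the Normal prior is conjugate. Weight on the data is w = (n/σ²)/(n/σ² + 1/τ₀²) = 266.299/(266.299+0.400577) = 0.99850.
Posterior mean = w·x̄ + (1−w)·μ₀ = 0.99850·0.64 + 0.0015020·-1.48 = 0.637. Posterior variance = 1/(266.299+0.400577) = 0.00374953, so SD = 0.061.

Posterior mean ≈ 0.637; posterior SD ≈ 0.061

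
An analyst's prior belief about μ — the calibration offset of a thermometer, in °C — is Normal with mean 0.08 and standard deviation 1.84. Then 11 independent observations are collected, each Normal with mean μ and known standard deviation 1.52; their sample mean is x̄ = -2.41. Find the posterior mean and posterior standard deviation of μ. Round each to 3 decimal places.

Posterior mean ≈ -2.265; posterior SD ≈ 0.445

Prior precision 1/τ₀² = 1/1.84² = 0.295369; data precision n/σ² = 11/1.52² = 4.76108.
Posterior precision = 0.295369 + 4.76108 = 5.05645, giving posterior SD = 1/√5.05645 = 0.445.
Posterior mean = (0.295369·0.08 + 4.76108·-2.41) / 5.05645 = -2.265.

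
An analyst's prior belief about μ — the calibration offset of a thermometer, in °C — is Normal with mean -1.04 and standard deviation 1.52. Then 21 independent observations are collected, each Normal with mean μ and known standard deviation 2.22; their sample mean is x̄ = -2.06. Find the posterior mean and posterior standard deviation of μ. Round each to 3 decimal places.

With known σ, the Normal prior is conjugate. Weight on the data is w = (n/σ²)/(n/σ² + 1/τ₀²) = 4.26102/(4.26102+0.432825) = 0.90779.
Posterior mean = w·x̄ + (1−w)·μ₀ = 0.90779·-2.06 + 0.092211·-1.04 = -1.966. Posterior variance = 1/(4.26102+0.432825) = 0.213045, so SD = 0.462.

Posterior mean ≈ -1.966; posterior SD ≈ 0.462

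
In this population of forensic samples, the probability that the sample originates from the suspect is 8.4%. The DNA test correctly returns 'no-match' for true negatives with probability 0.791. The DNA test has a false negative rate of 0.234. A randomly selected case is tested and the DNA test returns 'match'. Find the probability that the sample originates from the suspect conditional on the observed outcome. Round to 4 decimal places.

P(H | E) ≈ 0.2516

Let H be the event that the sample originates from the suspect. P(H) = 0.084, so P(¬H) = 0.916. With E the 'match' result, P(E|H) = 0.766 and P(E|¬H) = 0.209.
P(E) = 0.766·0.084 + 0.209·0.916 = 0.064344 + 0.19144 = 0.25579.
By Bayes' theorem, P(H|E) = 0.064344 / 0.25579 = 0.2516.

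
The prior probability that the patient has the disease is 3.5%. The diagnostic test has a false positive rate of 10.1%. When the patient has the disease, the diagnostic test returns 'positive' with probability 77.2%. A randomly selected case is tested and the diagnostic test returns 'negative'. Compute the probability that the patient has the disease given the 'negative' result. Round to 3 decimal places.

Write H for 'the patient has the disease'. Prior odds H:¬H = 0.035/0.965 = 0.036269. For the 'negative' outcome, the likelihood ratio is 0.228/0.899 = 0.25362.
Posterior odds = 0.036269 × 0.25362 = 0.0091985, so P(H|E) = 0.0091985/(1+0.0091985) = 0.009.

P(H | E) ≈ 0.009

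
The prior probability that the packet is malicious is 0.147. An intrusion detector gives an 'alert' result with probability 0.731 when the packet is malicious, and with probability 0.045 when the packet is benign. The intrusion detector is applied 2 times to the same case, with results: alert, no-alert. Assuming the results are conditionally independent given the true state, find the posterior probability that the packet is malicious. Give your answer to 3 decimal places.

Let H be the event that the packet is malicious; start with P(H) = 0.147. P('alert'|H) = 0.731, P('alert'|¬H) = 0.045.
Update on result 1 ('alert'): P(H) ← 0.731·0.1470 / (0.731·0.1470 + 0.045·0.8530) = 0.10746/0.14584 = 0.7368.
Update on result 2 ('no-alert'): P(H) ← 0.269·0.7368 / (0.269·0.7368 + 0.955·0.2632) = 0.19820/0.44955 = 0.4409.

Posterior P(H) ≈ 0.441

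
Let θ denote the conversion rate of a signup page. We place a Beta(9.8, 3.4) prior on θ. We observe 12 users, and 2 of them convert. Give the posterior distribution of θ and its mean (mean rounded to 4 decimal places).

The binomial likelihood is conjugate to the Beta prior: with 2 successes and 10 failures, the posterior is Beta(9.8+2, 3.4+10) = Beta(11.8, 13.4).
Posterior mean = α/(α+β) = 11.8/25.2 = 0.4683.

Posterior: Beta(11.8, 13.4); mean ≈ 0.4683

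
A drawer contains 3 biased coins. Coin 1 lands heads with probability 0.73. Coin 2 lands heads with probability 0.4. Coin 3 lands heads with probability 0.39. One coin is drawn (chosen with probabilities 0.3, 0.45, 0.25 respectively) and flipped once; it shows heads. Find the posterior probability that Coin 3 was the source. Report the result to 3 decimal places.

Posterior probability ≈ 0.196

Tabulate prior·likelihood by source: [1] prior 0.3, lik 0.73, product 0.2190; [2] prior 0.45, lik 0.4, product 0.1800; [3] prior 0.25, lik 0.39, product 0.09750.
Normalizing constant = 0.49650; the posterior for Coin 3 is its product over the sum, 0.09750/0.49650 = 0.196.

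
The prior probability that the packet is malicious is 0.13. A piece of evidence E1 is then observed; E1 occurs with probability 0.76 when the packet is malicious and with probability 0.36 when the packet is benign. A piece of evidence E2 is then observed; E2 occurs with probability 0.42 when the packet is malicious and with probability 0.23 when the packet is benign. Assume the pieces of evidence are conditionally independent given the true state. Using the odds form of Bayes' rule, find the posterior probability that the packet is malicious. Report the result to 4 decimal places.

Prior odds = 0.13/(1−0.13) = 0.14943. In log-odds, ln(0.14943) = -1.9010.
Add log likelihood ratios: ln(2.1111) + ln(1.8261) = 1.3494.
Posterior log-odds = -0.55157, so posterior odds = exp(-0.55157) = 0.57605. Converting, P(H|E) = 0.57605/1.5760 = 0.3655.

Posterior probability ≈ 0.3655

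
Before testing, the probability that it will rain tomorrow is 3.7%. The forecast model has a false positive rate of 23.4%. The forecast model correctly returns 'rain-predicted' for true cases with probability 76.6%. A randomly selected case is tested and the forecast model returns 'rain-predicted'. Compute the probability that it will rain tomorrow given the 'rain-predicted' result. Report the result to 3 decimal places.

Write H for 'it will rain tomorrow'. Prior odds H:¬H = 0.037/0.963 = 0.038422. For the 'rain-predicted' outcome, the likelihood ratio is 0.766/0.234 = 3.2735.
Posterior odds = 0.038422 × 3.2735 = 0.12577, so P(H|E) = 0.12577/(1+0.12577) = 0.112.

P(H | E) ≈ 0.112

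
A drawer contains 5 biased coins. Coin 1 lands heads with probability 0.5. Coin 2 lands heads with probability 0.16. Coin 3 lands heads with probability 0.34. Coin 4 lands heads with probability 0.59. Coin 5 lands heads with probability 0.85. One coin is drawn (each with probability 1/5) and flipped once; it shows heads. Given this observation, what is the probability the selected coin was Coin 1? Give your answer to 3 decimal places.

P(heads|C1) = 0.5; P(heads|C2) = 0.16; P(heads|C3) = 0.34; P(heads|C4) = 0.59; P(heads|C5) = 0.85.
Prior × likelihood for each source: 0.2·0.5=0.1000, 0.2·0.16=0.03200, 0.2·0.34=0.06800, 0.2·0.59=0.1180, 0.2·0.85=0.1700. Summing gives P(heads) = 0.48800.
P(Coin 1 | heads) = 0.1000 / 0.48800 = 0.205.

Posterior probability ≈ 0.205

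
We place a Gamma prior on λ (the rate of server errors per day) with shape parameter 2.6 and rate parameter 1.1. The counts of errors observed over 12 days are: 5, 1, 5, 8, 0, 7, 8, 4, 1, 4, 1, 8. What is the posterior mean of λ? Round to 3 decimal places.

Posterior mean ≈ 4.168

The Poisson likelihood adds the total count to the shape and the number of exposure periods to the rate. Here ∑xᵢ = 52 and n = 12, so shape 2.6→54.6 and rate 1.1→13.1.
E[λ | data] = 54.6/13.1 = 4.168.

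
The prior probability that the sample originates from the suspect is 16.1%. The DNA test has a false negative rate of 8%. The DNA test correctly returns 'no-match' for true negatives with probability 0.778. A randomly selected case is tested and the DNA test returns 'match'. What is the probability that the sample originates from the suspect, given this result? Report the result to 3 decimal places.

Write H for 'the sample originates from the suspect'. Prior odds H:¬H = 0.161/0.839 = 0.19190. For the 'match' outcome, the likelihood ratio is 0.92/0.222 = 4.1441.
Posterior odds = 0.19190 × 4.1441 = 0.79524, so P(H|E) = 0.79524/(1+0.79524) = 0.443.

P(H | E) ≈ 0.443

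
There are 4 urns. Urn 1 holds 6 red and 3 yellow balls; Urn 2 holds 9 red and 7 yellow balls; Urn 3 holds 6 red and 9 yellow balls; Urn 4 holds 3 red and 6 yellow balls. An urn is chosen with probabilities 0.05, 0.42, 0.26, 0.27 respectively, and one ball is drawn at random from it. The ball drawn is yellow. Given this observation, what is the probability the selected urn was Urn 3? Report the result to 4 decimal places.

P(yellow|Urn 1) = 0.3333; P(yellow|Urn 2) = 0.4375; P(yellow|Urn 3) = 0.6; P(yellow|Urn 4) = 0.6667.
Prior × likelihood for each source: 0.05·0.3333=0.01667, 0.42·0.4375=0.1837, 0.26·0.6=0.1560, 0.27·0.6667=0.1800. Summing gives P(yellow) = 0.53642.
P(Urn 3 | yellow) = 0.1560 / 0.53642 = 0.2908.

Posterior probability ≈ 0.2908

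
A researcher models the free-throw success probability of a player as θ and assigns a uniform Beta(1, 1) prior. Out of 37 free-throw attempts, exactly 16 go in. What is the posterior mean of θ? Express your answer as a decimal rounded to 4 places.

Observing 16 successes and 21 failures updates Beta(1, 1) by adding the success and failure counts to the two shape parameters: α = 1+16 = 17, β = 1+21 = 22.
E[θ | data] = 17/(17+22) = 0.4359.

Posterior mean ≈ 0.4359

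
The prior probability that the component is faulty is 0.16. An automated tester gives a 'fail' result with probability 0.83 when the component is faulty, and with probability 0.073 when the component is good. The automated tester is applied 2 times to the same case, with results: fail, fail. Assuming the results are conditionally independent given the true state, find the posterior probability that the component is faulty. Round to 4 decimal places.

Let H be the event that the component is faulty; start with P(H) = 0.16. P('fail'|H) = 0.83, P('fail'|¬H) = 0.073.
Update on result 1 ('fail'): P(H) ← 0.83·0.1600 / (0.83·0.1600 + 0.073·0.8400) = 0.13280/0.19412 = 0.6841.
Update on result 2 ('fail'): P(H) ← 0.83·0.6841 / (0.83·0.6841 + 0.073·0.3159) = 0.56781/0.59087 = 0.9610.

Posterior P(H) ≈ 0.9610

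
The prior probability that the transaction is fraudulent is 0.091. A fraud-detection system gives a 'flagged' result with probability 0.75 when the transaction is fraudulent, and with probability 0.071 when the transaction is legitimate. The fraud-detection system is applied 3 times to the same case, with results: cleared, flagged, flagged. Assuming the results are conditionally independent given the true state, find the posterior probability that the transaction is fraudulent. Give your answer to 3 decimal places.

Let H be the event that the transaction is fraudulent; start with P(H) = 0.091. P('flagged'|H) = 0.75, P('flagged'|¬H) = 0.071.
Update on result 1 ('cleared'): P(H) ← 0.25·0.0910 / (0.25·0.0910 + 0.929·0.9090) = 0.022750/0.86721 = 0.0262.
Update on result 2 ('flagged'): P(H) ← 0.75·0.0262 / (0.75·0.0262 + 0.071·0.9738) = 0.019675/0.088813 = 0.2215.
Update on result 3 ('flagged'): P(H) ← 0.75·0.2215 / (0.75·0.2215 + 0.071·0.7785) = 0.16615/0.22142 = 0.7504.

Posterior P(H) ≈ 0.750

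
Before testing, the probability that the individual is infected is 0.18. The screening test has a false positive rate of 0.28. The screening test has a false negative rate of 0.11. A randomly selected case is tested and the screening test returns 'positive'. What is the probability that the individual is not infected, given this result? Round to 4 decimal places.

P(¬H | E) ≈ 0.5890

Write H for 'the individual is infected'. Prior odds H:¬H = 0.18/0.82 = 0.21951. For the 'positive' outcome, the likelihood ratio is 0.89/0.28 = 3.1786.
Posterior odds = 0.21951 × 3.1786 = 0.69774, so P(H|E) = 0.69774/(1+0.69774) = 0.4110. Then P(¬H|E) = 1 − 0.4110 = 0.5890.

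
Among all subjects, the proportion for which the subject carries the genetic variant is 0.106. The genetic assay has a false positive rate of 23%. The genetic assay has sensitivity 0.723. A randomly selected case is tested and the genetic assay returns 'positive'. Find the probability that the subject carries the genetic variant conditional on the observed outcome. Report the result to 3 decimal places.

Write H for 'the subject carries the genetic variant'. Prior odds H:¬H = 0.106/0.894 = 0.11857. For the 'positive' outcome, the likelihood ratio is 0.723/0.23 = 3.1435.
Posterior odds = 0.11857 × 3.1435 = 0.37272, so P(H|E) = 0.37272/(1+0.37272) = 0.272.

P(H | E) ≈ 0.272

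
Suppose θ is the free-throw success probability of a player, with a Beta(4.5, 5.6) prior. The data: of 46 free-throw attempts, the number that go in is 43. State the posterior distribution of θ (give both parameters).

The binomial likelihood is conjugate to the Beta prior: with 43 successes and 3 failures, the posterior is Beta(4.5+43, 5.6+3) = Beta(47.5, 8.6).

Posterior: Beta(47.5, 8.6)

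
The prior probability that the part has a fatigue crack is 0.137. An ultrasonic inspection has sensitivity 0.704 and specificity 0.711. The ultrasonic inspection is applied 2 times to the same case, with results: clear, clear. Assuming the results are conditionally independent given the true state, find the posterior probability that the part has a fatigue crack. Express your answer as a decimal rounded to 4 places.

Posterior P(H) ≈ 0.0268

With H the event that the part has a fatigue crack, the joint likelihood of the observed sequence is P(data|H) = 0.296·0.296 = 0.087616 and P(data|¬H) = 0.711·0.711 = 0.50552.
Bayes: P(H|data) = 0.137·0.087616 / (0.137·0.087616 + 0.863·0.50552) = 0.012003/0.44827 = 0.0268.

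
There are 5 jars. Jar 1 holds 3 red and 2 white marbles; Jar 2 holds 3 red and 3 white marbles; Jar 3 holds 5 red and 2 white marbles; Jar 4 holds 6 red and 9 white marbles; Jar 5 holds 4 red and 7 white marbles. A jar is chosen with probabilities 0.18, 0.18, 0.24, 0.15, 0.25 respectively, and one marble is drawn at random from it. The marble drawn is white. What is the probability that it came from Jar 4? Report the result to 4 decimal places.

Posterior probability ≈ 0.1876

Tabulate prior·likelihood by source: [1] prior 0.18, lik 0.4, product 0.07200; [2] prior 0.18, lik 0.5, product 0.09000; [3] prior 0.24, lik 0.2857, product 0.06857; [4] prior 0.15, lik 0.6, product 0.09000; [5] prior 0.25, lik 0.6364, product 0.1591.
Normalizing constant = 0.47966; the posterior for Jar 4 is its product over the sum, 0.09000/0.47966 = 0.1876.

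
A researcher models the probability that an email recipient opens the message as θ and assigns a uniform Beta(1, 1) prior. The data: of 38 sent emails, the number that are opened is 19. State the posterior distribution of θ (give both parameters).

Observing 19 successes and 19 failures updates Beta(1, 1) by adding the success and failure counts to the two shape parameters: α = 1+19 = 20, β = 1+19 = 20.

Posterior: Beta(20, 20)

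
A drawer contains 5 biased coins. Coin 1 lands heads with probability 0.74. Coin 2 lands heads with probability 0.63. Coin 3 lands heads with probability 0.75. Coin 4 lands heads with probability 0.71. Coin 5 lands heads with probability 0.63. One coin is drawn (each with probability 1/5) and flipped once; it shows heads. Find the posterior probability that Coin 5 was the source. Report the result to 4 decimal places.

P(heads|C1) = 0.74; P(heads|C2) = 0.63; P(heads|C3) = 0.75; P(heads|C4) = 0.71; P(heads|C5) = 0.63.
Prior × likelihood for each source: 0.2·0.74=0.1480, 0.2·0.63=0.1260, 0.2·0.75=0.1500, 0.2·0.71=0.1420, 0.2·0.63=0.1260. Summing gives P(heads) = 0.69200.
P(Coin 5 | heads) = 0.1260 / 0.69200 = 0.1821.

Posterior probability ≈ 0.1821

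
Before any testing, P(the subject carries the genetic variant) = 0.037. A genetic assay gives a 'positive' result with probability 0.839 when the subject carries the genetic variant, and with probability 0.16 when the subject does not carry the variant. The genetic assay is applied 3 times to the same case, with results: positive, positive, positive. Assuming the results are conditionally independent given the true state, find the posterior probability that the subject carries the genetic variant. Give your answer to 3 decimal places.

With H the event that the subject carries the genetic variant, the joint likelihood of the observed sequence is P(data|H) = 0.839·0.839·0.839 = 0.59059 and P(data|¬H) = 0.16·0.16·0.16 = 0.0040960.
Bayes: P(H|data) = 0.037·0.59059 / (0.037·0.59059 + 0.963·0.0040960) = 0.021852/0.025796 = 0.8471.

Posterior P(H) ≈ 0.847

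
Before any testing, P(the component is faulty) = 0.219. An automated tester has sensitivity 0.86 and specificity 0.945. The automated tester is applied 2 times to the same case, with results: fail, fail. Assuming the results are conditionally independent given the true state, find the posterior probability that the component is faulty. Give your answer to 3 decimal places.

With H the event that the component is faulty, the joint likelihood of the observed sequence is P(data|H) = 0.86·0.86 = 0.73960 and P(data|¬H) = 0.055·0.055 = 0.0030250.
Bayes: P(H|data) = 0.219·0.73960 / (0.219·0.73960 + 0.781·0.0030250) = 0.16197/0.16433 = 0.9856.

Posterior P(H) ≈ 0.986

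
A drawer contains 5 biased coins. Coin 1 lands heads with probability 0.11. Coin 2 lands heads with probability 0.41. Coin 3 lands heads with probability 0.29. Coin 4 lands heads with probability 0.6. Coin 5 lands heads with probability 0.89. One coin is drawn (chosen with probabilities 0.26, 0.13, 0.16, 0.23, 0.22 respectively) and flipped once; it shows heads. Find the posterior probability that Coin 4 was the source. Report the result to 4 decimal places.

Tabulate prior·likelihood by source: [1] prior 0.26, lik 0.11, product 0.02860; [2] prior 0.13, lik 0.41, product 0.05330; [3] prior 0.16, lik 0.29, product 0.04640; [4] prior 0.23, lik 0.6, product 0.1380; [5] prior 0.22, lik 0.89, product 0.1958.
Normalizing constant = 0.46210; the posterior for Coin 4 is its product over the sum, 0.1380/0.46210 = 0.2986.

Posterior probability ≈ 0.2986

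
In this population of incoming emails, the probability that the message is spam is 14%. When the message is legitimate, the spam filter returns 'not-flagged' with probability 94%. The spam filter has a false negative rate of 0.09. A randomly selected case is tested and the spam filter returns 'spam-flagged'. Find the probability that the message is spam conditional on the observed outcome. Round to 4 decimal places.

P(H | E) ≈ 0.7117

Write H for 'the message is spam'. Prior odds H:¬H = 0.14/0.86 = 0.16279. For the 'spam-flagged' outcome, the likelihood ratio is 0.91/0.06 = 15.167.
Posterior odds = 0.16279 × 15.167 = 2.4690, so P(H|E) = 2.4690/(1+2.4690) = 0.7117.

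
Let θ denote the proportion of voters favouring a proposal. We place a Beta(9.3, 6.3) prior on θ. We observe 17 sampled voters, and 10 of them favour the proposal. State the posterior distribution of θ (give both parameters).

Posterior: Beta(19.3, 13.3)

Observing 10 successes and 7 failures updates Beta(9.3, 6.3) by adding the success and failure counts to the two shape parameters: α = 9.3+10 = 19.3, β = 6.3+7 = 13.3.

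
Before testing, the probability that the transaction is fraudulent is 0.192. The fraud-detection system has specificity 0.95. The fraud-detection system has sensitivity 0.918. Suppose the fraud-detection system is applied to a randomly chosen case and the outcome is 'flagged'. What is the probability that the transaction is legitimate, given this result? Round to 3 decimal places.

Write H for 'the transaction is fraudulent'. Prior odds H:¬H = 0.192/0.808 = 0.23762. For the 'flagged' outcome, the likelihood ratio is 0.918/0.05 = 18.360.
Posterior odds = 0.23762 × 18.360 = 4.3628, so P(H|E) = 4.3628/(1+4.3628) = 0.814. Then P(¬H|E) = 1 − 0.814 = 0.186.

P(¬H | E) ≈ 0.186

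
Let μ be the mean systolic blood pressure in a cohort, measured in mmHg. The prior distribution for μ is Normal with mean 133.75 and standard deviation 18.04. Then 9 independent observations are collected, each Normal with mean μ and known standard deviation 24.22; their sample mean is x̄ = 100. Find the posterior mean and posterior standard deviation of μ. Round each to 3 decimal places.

Posterior mean ≈ 105.632; posterior SD ≈ 7.369

Prior precision 1/τ₀² = 1/18.04² = 0.00307275; data precision n/σ² = 9/24.22² = 0.0153424.
Posterior precision = 0.00307275 + 0.0153424 = 0.0184152, giving posterior SD = 1/√0.0184152 = 7.369.
Posterior mean = (0.00307275·133.75 + 0.0153424·100) / 0.0184152 = 105.632.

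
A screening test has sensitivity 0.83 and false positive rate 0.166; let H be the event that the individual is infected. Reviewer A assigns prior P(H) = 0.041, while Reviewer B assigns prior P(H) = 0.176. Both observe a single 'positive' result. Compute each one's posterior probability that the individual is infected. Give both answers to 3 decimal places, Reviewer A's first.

The likelihood ratio for a 'positive' result is 0.83/0.166 = 5.0000.
Reviewer A: prior odds 0.041/0.959 = 0.042753; posterior odds 0.21376; posterior probability 0.176.
Reviewer B: prior odds 0.176/0.824 = 0.21359; posterior odds 1.0680; posterior probability 0.516.

Reviewer A: 0.176; Reviewer B: 0.516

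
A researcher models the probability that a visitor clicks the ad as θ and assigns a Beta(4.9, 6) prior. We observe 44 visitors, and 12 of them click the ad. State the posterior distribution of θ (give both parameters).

The binomial likelihood is conjugate to the Beta prior: with 12 successes and 32 failures, the posterior is Beta(4.9+12, 6+32) = Beta(16.9, 38).

Posterior: Beta(16.9, 38)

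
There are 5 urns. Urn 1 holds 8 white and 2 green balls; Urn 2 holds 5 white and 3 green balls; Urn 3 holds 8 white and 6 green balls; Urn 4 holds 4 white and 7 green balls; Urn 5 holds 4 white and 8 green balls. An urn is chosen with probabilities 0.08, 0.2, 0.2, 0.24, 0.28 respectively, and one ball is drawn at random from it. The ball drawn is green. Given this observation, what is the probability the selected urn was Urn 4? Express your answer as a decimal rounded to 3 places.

P(green|Urn 1) = 0.2; P(green|Urn 2) = 0.375; P(green|Urn 3) = 0.4286; P(green|Urn 4) = 0.6364; P(green|Urn 5) = 0.6667.
Prior × likelihood for each source: 0.08·0.2=0.01600, 0.2·0.375=0.07500, 0.2·0.4286=0.08571, 0.24·0.6364=0.1527, 0.28·0.6667=0.1867. Summing gives P(green) = 0.51611.
P(Urn 4 | green) = 0.1527 / 0.51611 = 0.296.

Posterior probability ≈ 0.296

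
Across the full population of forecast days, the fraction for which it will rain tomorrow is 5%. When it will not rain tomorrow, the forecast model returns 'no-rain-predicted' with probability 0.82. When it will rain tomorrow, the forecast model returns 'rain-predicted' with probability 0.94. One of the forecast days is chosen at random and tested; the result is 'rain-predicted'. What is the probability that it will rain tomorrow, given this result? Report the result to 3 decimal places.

Let H be the event that it will rain tomorrow. P(H) = 0.05, so P(¬H) = 0.95. With E the 'rain-predicted' result, P(E|H) = 0.94 and P(E|¬H) = 0.18.
P(E) = 0.94·0.05 + 0.18·0.95 = 0.047000 + 0.17100 = 0.21800.
By Bayes' theorem, P(H|E) = 0.047000 / 0.21800 = 0.216.

P(H | E) ≈ 0.216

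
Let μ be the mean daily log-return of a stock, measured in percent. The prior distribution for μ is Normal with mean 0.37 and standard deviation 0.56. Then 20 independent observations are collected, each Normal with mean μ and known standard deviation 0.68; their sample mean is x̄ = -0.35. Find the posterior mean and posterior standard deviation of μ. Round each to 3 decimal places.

Posterior mean ≈ -0.301; posterior SD ≈ 0.147

With known σ, the Normal prior is conjugate. Weight on the data is w = (n/σ²)/(n/σ² + 1/τ₀²) = 43.2526/(43.2526+3.18878) = 0.93134.
Posterior mean = w·x̄ + (1−w)·μ₀ = 0.93134·-0.35 + 0.068662·0.37 = -0.301. Posterior variance = 1/(43.2526+3.18878) = 0.0215325, so SD = 0.147.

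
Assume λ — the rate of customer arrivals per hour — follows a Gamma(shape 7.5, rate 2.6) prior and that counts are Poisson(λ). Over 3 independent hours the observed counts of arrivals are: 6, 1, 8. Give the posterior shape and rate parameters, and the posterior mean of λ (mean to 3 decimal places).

The Poisson likelihood adds the total count to the shape and the number of exposure periods to the rate. Here ∑xᵢ = 15 and n = 3, so shape 7.5→22.5 and rate 2.6→5.6.
E[λ | data] = 22.5/5.6 = 4.018.

Posterior: Gamma(shape=22.5, rate=5.6); mean ≈ 4.018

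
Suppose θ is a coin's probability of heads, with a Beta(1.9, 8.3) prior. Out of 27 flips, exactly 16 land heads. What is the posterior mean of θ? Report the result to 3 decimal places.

The binomial likelihood is conjugate to the Beta prior: with 16 successes and 11 failures, the posterior is Beta(1.9+16, 8.3+11) = Beta(17.9, 19.3).
Posterior mean = α/(α+β) = 17.9/37.2 = 0.481.

Posterior mean ≈ 0.481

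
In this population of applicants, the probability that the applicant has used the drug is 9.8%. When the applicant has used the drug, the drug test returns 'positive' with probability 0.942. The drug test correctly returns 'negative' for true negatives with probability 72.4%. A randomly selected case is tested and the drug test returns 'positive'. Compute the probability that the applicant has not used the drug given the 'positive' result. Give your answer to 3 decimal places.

Let H be the event that the applicant has used the drug. P(H) = 0.098, so P(¬H) = 0.902. With E the 'positive' result, P(E|H) = 0.942 and P(E|¬H) = 0.276.
P(E) = 0.942·0.098 + 0.276·0.902 = 0.092316 + 0.24895 = 0.34127.
By Bayes' theorem, P(H|E) = 0.092316 / 0.34127 = 0.271. Hence P(¬H|E) = 1 − 0.271 = 0.729.

P(¬H | E) ≈ 0.729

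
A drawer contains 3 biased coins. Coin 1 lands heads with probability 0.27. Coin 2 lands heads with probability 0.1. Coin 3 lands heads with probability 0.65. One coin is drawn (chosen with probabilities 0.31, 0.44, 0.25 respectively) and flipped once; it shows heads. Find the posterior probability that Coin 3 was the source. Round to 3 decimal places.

Posterior probability ≈ 0.560

P(heads|C1) = 0.27; P(heads|C2) = 0.1; P(heads|C3) = 0.65.
Prior × likelihood for each source: 0.31·0.27=0.08370, 0.44·0.1=0.04400, 0.25·0.65=0.1625. Summing gives P(heads) = 0.29020.
P(Coin 3 | heads) = 0.1625 / 0.29020 = 0.560.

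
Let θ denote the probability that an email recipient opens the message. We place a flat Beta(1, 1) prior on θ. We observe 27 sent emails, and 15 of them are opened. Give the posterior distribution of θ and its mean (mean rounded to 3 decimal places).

Posterior: Beta(16, 13); mean ≈ 0.552

The binomial likelihood is conjugate to the Beta prior: with 15 successes and 12 failures, the posterior is Beta(1+15, 1+12) = Beta(16, 13).
Posterior mean = α/(α+β) = 16/29 = 0.552.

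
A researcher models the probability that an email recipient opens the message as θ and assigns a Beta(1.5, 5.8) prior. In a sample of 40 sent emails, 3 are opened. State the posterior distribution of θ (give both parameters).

Posterior: Beta(4.5, 42.8)

Observing 3 successes and 37 failures updates Beta(1.5, 5.8) by adding the success and failure counts to the two shape parameters: α = 1.5+3 = 4.5, β = 5.8+37 = 42.8.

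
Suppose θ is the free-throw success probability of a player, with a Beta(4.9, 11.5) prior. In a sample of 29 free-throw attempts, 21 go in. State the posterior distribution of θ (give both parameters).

Observing 21 successes and 8 failures updates Beta(4.9, 11.5) by adding the success and failure counts to the two shape parameters: α = 4.9+21 = 25.9, β = 11.5+8 = 19.5.

Posterior: Beta(25.9, 19.5)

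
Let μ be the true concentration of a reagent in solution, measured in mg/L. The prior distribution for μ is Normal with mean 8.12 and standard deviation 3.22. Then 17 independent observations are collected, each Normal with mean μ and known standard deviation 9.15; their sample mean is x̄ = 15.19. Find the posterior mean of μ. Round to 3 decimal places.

Prior precision 1/τ₀² = 1/3.22² = 0.0964469; data precision n/σ² = 17/9.15² = 0.203052.
Posterior precision = 0.0964469 + 0.203052 = 0.299499.
Posterior mean = (0.0964469·8.12 + 0.203052·15.19) / 0.299499 = 12.913.

Posterior mean ≈ 12.913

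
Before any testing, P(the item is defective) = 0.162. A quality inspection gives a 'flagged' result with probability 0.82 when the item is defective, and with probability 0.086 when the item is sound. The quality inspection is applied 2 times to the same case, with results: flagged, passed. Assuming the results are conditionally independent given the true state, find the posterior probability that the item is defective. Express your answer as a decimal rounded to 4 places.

Posterior P(H) ≈ 0.2663

Let H be the event that the item is defective; start with P(H) = 0.162. P('flagged'|H) = 0.82, P('flagged'|¬H) = 0.086.
Update on result 1 ('flagged'): P(H) ← 0.82·0.1620 / (0.82·0.1620 + 0.086·0.8380) = 0.13284/0.20491 = 0.6483.
Update on result 2 ('passed'): P(H) ← 0.18·0.6483 / (0.18·0.6483 + 0.914·0.3517) = 0.11669/0.43815 = 0.2663.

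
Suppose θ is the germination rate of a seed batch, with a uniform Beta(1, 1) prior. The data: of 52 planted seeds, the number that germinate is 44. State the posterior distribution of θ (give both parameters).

Posterior: Beta(45, 9)

Observing 44 successes and 8 failures updates Beta(1, 1) by adding the success and failure counts to the two shape parameters: α = 1+44 = 45, β = 1+8 = 9.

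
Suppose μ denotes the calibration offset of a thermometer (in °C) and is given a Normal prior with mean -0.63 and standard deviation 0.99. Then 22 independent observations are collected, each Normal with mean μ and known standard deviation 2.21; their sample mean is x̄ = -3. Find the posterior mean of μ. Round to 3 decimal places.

With known σ, the Normal prior is conjugate. Weight on the data is w = (n/σ²)/(n/σ² + 1/τ₀²) = 4.50441/(4.50441+1.02030) = 0.81532.
Posterior mean = w·x̄ + (1−w)·μ₀ = 0.81532·-3 + 0.18468·-0.63 = -2.562.

Posterior mean ≈ -2.562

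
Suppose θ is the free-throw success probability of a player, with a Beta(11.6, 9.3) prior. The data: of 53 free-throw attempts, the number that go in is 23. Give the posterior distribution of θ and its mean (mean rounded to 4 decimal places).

Posterior: Beta(34.6, 39.3); mean ≈ 0.4682

Observing 23 successes and 30 failures updates Beta(11.6, 9.3) by adding the success and failure counts to the two shape parameters: α = 11.6+23 = 34.6, β = 9.3+30 = 39.3.
E[θ | data] = 34.6/(34.6+39.3) = 0.4682.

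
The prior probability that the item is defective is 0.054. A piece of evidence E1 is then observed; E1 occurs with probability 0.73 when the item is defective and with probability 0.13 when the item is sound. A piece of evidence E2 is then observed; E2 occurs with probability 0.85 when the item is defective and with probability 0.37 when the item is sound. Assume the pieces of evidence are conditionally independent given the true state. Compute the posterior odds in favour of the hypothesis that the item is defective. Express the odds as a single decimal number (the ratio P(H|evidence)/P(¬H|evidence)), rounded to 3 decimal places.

Posterior odds ≈ 0.736

Prior odds = 0.054/(1−0.054) = 0.057082. In log-odds, ln(0.057082) = -2.8633.
Add log likelihood ratios: ln(5.6154) + ln(2.2973) = 2.5572.
Posterior log-odds = -0.30602, so posterior odds = exp(-0.30602) = 0.73638.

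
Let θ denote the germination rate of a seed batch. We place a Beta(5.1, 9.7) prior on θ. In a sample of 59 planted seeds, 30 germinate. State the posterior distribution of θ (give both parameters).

Posterior: Beta(35.1, 38.7)

The binomial likelihood is conjugate to the Beta prior: with 30 successes and 29 failures, the posterior is Beta(5.1+30, 9.7+29) = Beta(35.1, 38.7).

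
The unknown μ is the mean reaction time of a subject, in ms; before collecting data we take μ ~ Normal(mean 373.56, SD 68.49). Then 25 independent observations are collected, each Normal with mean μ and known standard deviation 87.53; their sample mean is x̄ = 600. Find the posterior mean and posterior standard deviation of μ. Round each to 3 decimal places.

With known σ, the Normal prior is conjugate. Weight on the data is w = (n/σ²)/(n/σ² + 1/τ₀²) = 0.00326307/(0.00326307+0.00021318) = 0.93868.
Posterior mean = w·x̄ + (1−w)·μ₀ = 0.93868·600 + 0.061325·373.56 = 586.114. Posterior variance = 1/(0.00326307+0.00021318) = 287.666, so SD = 16.961.

Posterior mean ≈ 586.114; posterior SD ≈ 16.961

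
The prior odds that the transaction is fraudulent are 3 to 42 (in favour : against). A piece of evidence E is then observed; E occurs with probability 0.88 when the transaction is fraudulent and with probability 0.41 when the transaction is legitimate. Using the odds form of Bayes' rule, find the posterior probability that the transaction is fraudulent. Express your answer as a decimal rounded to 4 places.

Prior odds = 3/42 = 0.071429.
Likelihood ratio for E = 0.88/0.41 = 2.1463.
Posterior odds = prior odds × LR = 0.15331.
Posterior probability = odds/(1+odds) = 0.15331/1.1533 = 0.1329.

Posterior probability ≈ 0.1329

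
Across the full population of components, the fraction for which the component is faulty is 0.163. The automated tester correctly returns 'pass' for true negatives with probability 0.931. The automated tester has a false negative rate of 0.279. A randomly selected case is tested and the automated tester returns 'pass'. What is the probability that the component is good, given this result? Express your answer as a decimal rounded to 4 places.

Write H for 'the component is faulty'. Prior odds H:¬H = 0.163/0.837 = 0.19474. For the 'pass' outcome, the likelihood ratio is 0.279/0.931 = 0.29968.
Posterior odds = 0.19474 × 0.29968 = 0.058360, so P(H|E) = 0.058360/(1+0.058360) = 0.0551. Then P(¬H|E) = 1 − 0.0551 = 0.9449.

P(¬H | E) ≈ 0.9449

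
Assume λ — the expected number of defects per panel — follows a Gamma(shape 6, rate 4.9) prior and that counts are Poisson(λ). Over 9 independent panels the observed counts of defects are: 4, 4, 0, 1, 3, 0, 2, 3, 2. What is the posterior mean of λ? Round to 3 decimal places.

The Poisson likelihood adds the total count to the shape and the number of exposure periods to the rate. Here ∑xᵢ = 19 and n = 9, so shape 6→25 and rate 4.9→13.9.
E[λ | data] = 25/13.9 = 1.799.

Posterior mean ≈ 1.799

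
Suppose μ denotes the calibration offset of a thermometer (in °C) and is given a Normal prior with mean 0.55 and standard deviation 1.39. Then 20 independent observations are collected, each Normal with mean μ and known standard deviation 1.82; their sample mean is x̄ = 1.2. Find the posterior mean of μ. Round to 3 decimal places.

With known σ, the Normal prior is conjugate. Weight on the data is w = (n/σ²)/(n/σ² + 1/τ₀²) = 6.03792/(6.03792+0.517572) = 0.92105.
Posterior mean = w·x̄ + (1−w)·μ₀ = 0.92105·1.2 + 0.078952·0.55 = 1.149.

Posterior mean ≈ 1.149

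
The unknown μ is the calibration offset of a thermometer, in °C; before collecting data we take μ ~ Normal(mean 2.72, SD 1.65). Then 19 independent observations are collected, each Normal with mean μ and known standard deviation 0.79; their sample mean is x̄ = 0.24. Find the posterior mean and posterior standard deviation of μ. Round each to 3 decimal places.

Posterior mean ≈ 0.270; posterior SD ≈ 0.180

Prior precision 1/τ₀² = 1/1.65² = 0.367309; data precision n/σ² = 19/0.79² = 30.4438.
Posterior precision = 0.367309 + 30.4438 = 30.8111, giving posterior SD = 1/√30.8111 = 0.180.
Posterior mean = (0.367309·2.72 + 30.4438·0.24) / 30.8111 = 0.270.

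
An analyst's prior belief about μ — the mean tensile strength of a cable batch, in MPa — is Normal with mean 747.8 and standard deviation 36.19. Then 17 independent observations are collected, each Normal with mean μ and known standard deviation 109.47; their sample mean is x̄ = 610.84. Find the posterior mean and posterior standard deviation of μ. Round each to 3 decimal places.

Posterior mean ≈ 658.762; posterior SD ≈ 21.407

Prior precision 1/τ₀² = 1/36.19² = 0.00076352; data precision n/σ² = 17/109.47² = 0.00141860.
Posterior precision = 0.00076352 + 0.00141860 = 0.00218212, giving posterior SD = 1/√0.00218212 = 21.407.
Posterior mean = (0.00076352·747.8 + 0.00141860·610.84) / 0.00218212 = 658.762.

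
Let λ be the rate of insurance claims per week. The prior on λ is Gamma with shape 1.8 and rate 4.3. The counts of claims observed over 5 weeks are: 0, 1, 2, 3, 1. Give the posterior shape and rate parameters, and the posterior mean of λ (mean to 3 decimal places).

The Poisson likelihood adds the total count to the shape and the number of exposure periods to the rate. Here ∑xᵢ = 7 and n = 5, so shape 1.8→8.8 and rate 4.3→9.3.
E[λ | data] = 8.8/9.3 = 0.946.

Posterior: Gamma(shape=8.8, rate=9.3); mean ≈ 0.946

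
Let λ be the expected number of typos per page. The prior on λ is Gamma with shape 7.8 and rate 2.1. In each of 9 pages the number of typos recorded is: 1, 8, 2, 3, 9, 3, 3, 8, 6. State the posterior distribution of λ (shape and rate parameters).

Total count ∑xᵢ = 43 over n = 9 pages.
Gamma is conjugate to the Poisson likelihood: posterior is Gamma(shape = 7.8+43 = 50.8, rate = 2.1+9 = 11.1).

Posterior: Gamma(shape=50.8, rate=11.1)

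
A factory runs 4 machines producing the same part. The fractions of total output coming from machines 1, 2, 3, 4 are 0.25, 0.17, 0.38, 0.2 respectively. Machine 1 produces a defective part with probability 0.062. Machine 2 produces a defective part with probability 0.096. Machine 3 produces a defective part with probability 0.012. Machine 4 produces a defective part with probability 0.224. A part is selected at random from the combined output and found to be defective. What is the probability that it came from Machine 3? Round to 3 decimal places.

Posterior probability ≈ 0.056

Tabulate prior·likelihood by source: [1] prior 0.25, lik 0.062, product 0.01550; [2] prior 0.17, lik 0.096, product 0.01632; [3] prior 0.38, lik 0.012, product 0.004560; [4] prior 0.2, lik 0.224, product 0.04480.
Normalizing constant = 0.081180; the posterior for Machine 3 is its product over the sum, 0.004560/0.081180 = 0.056.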